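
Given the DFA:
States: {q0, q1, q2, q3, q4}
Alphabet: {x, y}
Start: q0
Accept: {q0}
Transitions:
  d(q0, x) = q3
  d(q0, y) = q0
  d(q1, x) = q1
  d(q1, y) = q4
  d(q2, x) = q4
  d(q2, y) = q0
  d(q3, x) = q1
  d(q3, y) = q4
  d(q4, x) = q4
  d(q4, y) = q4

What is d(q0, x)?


Looking up transition d(q0, x)

q3


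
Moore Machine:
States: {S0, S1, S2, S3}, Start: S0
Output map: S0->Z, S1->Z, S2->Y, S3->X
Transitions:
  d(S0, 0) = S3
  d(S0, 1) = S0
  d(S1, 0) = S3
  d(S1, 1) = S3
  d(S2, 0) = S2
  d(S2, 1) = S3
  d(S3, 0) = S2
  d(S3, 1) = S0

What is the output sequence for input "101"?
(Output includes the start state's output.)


Start: S0 (output Z)
  --1--> S0 (output Z)
  --0--> S3 (output X)
  --1--> S0 (output Z)

"ZZXZ"


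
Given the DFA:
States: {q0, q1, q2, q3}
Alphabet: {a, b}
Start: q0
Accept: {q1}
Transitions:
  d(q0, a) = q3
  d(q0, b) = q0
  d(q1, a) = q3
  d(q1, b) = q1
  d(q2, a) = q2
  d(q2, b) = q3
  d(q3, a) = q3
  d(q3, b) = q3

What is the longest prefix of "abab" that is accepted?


Run the DFA, marking each prefix where the state is accepting:
  "" -> q0 [reject]
  "a" -> q3 [reject]
  "ab" -> q3 [reject]
  "aba" -> q3 [reject]
  "abab" -> q3 [reject]

No prefix is accepted


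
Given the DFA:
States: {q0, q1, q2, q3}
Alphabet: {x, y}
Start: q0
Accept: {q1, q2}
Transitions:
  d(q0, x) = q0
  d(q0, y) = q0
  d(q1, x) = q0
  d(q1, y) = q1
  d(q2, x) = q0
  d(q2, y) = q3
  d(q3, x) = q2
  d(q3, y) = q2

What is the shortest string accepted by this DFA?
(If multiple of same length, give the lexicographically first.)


BFS by string length (lex-first path to each state shown):
  len 0: q0<-""
  len 1: q0<-"x"
  len 2: q0<-"xx"
  len 3: q0<-"xxx"
  len 4: q0<-"xxxx"
  len 5: q0<-"xxxxx"
  len 6: q0<-"xxxxxx"
  len 7: q0<-"xxxxxxx"
  len 8: q0<-"xxxxxxxx"

No string accepted (empty language)


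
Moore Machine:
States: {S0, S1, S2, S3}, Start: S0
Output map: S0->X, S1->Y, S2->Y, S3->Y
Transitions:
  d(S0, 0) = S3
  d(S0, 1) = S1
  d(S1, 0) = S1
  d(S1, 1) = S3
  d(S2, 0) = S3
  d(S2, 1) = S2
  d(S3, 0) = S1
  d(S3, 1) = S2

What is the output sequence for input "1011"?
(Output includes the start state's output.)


Start: S0 (output X)
  --1--> S1 (output Y)
  --0--> S1 (output Y)
  --1--> S3 (output Y)
  --1--> S2 (output Y)

"XYYYY"


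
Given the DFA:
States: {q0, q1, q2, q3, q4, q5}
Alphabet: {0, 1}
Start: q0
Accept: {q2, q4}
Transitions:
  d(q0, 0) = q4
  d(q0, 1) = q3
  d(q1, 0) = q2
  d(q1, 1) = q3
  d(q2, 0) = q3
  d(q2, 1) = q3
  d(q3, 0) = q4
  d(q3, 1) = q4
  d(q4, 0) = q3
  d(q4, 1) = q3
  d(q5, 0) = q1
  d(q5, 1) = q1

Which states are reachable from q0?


BFS from q0:
  layer 0: {q0}
  layer 1: {q3, q4}

{q0, q3, q4}


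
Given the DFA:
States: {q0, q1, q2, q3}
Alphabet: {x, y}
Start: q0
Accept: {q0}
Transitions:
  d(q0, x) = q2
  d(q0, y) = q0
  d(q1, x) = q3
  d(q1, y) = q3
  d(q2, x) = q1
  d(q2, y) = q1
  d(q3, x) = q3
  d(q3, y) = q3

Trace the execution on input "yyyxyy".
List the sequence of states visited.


Input: yyyxyy
d(q0, y) = q0
d(q0, y) = q0
d(q0, y) = q0
d(q0, x) = q2
d(q2, y) = q1
d(q1, y) = q3


q0 -> q0 -> q0 -> q0 -> q2 -> q1 -> q3


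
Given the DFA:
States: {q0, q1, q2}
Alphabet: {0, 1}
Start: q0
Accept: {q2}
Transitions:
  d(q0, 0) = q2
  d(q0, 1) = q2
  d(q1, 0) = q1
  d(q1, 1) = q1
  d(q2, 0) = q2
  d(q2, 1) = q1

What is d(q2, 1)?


Looking up transition d(q2, 1)

q1


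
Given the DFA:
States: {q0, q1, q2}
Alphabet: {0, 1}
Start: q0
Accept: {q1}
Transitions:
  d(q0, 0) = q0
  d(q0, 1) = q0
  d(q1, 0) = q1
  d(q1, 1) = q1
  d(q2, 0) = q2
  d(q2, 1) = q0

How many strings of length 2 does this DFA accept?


Enumerating all length-2 strings:
  "00" -> q0 [reject]
  "01" -> q0 [reject]
  "10" -> q0 [reject]
  "11" -> q0 [reject]

0 out of 4


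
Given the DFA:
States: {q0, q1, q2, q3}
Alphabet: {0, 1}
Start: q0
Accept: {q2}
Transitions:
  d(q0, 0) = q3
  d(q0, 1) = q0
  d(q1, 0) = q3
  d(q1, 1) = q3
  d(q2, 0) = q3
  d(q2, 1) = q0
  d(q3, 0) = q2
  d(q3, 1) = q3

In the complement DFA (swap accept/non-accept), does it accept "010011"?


Trace: q0 -> q3 -> q3 -> q2 -> q3 -> q3 -> q3
Final: q3
Original accept: {q2}
Complement: q3 is not in original accept

Yes, complement accepts (original rejects)


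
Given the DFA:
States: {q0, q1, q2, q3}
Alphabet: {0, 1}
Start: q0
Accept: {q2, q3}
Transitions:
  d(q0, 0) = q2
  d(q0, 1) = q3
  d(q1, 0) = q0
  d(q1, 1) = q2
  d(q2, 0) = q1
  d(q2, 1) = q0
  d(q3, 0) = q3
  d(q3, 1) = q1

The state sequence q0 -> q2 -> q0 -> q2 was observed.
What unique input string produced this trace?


Trace back each transition to find the symbol:
  q0 --[0]--> q2
  q2 --[1]--> q0
  q0 --[0]--> q2

"010"


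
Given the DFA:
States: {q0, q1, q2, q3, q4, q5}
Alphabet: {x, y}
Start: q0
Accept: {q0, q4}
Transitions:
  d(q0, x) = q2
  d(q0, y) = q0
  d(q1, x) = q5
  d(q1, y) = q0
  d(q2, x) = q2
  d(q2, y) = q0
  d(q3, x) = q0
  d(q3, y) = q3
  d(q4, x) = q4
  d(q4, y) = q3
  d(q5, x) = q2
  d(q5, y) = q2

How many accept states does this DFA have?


Accept states listed: {q0, q4}
Counting: q0(1) q4(2)

2


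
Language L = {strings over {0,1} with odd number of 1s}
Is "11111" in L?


count('1') = 5; 5 mod 2 = 1

Yes, "11111" is in L


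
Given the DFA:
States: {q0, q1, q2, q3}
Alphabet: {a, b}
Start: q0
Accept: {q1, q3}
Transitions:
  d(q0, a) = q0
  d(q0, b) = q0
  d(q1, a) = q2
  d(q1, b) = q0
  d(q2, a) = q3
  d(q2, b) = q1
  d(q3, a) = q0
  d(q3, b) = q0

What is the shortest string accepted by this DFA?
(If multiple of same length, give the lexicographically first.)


BFS by string length (lex-first path to each state shown):
  len 0: q0<-""
  len 1: q0<-"a"
  len 2: q0<-"aa"
  len 3: q0<-"aaa"
  len 4: q0<-"aaaa"
  len 5: q0<-"aaaaa"
  len 6: q0<-"aaaaaa"
  len 7: q0<-"aaaaaaa"
  len 8: q0<-"aaaaaaaa"

No string accepted (empty language)


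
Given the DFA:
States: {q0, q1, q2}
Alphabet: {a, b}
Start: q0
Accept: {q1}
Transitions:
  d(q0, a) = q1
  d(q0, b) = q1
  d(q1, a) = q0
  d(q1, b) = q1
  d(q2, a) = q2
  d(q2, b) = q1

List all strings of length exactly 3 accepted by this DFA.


All strings of length 3: 8 total
Accepted: 6

"aaa", "aab", "abb", "baa", "bab", "bbb"


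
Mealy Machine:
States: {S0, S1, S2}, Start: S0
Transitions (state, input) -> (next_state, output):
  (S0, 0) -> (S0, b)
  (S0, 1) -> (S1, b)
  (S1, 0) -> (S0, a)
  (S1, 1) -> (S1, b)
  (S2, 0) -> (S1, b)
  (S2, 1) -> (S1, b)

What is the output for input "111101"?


Step-by-step:
  (S0, 1) -> (S1, b)
  (S1, 1) -> (S1, b)
  (S1, 1) -> (S1, b)
  (S1, 1) -> (S1, b)
  (S1, 0) -> (S0, a)
  (S0, 1) -> (S1, b)

"bbbbab"


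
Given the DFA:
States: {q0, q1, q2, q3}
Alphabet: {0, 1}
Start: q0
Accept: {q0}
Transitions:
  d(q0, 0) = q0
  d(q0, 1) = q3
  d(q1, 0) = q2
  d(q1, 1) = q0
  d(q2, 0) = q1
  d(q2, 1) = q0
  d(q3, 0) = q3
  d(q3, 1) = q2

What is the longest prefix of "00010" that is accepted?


Run the DFA, marking each prefix where the state is accepting:
  "" -> q0 [accept]
  "0" -> q0 [accept]
  "00" -> q0 [accept]
  "000" -> q0 [accept]
  "0001" -> q3 [reject]
  "00010" -> q3 [reject]

"000"


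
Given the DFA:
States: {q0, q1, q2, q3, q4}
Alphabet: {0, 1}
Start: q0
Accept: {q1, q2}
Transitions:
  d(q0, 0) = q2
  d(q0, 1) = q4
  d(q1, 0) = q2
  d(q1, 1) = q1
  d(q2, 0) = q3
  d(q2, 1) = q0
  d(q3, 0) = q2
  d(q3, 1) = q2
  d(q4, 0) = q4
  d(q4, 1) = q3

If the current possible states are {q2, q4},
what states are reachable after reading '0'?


Apply transition on '0' from each current state:
  d(q2, 0) = q3
  d(q4, 0) = q4

{q3, q4}


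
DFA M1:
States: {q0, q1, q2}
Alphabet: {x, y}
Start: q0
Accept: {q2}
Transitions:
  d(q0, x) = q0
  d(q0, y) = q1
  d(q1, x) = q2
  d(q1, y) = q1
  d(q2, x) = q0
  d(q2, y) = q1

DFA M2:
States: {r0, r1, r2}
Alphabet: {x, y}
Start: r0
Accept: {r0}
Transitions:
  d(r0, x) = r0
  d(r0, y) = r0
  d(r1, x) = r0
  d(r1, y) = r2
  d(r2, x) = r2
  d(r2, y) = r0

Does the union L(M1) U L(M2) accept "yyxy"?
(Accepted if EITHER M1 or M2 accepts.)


M1: final=q1 accepted=False
M2: final=r0 accepted=True

Yes, union accepts


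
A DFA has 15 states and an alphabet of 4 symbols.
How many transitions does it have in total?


Each state has exactly one transition per symbol.
15 * 4 = 60

60


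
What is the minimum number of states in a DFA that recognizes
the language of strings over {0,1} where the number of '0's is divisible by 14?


States track (count of '0') mod 14.
Need 14 states: one per remainder 0..13; accept = remainder 0.

14


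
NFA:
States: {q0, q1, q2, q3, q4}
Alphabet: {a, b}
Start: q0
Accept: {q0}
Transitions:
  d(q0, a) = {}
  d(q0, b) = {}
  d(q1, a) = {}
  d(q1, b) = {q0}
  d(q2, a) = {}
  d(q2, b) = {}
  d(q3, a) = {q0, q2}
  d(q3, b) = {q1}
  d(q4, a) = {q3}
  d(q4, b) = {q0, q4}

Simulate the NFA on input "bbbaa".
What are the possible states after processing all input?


Start: {q0}
  --b--> {}
  --b--> {}
  --b--> {}
  --a--> {}
  --a--> {}

{} (empty set, no valid transitions)


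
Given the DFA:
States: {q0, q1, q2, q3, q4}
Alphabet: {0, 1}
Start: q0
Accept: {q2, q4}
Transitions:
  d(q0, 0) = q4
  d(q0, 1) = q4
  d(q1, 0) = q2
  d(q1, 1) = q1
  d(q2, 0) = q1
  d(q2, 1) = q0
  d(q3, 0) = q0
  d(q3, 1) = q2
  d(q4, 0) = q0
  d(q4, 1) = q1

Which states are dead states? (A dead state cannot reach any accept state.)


Forward reachability from each state:
  q0 -> reaches accept state q2 (live)
  q1 -> reaches accept state q2 (live)
  q2 -> reaches accept state q2 (live)
  q3 -> reaches accept state q2 (live)
  q4 -> reaches accept state q2 (live)

None (all states can reach an accept state)


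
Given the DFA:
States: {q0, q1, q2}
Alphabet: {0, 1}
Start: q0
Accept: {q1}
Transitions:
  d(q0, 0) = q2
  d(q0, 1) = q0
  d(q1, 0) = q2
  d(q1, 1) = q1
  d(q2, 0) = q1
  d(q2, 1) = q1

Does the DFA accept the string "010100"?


Trace: q0 -> q2 -> q1 -> q2 -> q1 -> q2 -> q1
Final state: q1
Accept states: {q1}

Yes, accepted (final state q1 is an accept state)


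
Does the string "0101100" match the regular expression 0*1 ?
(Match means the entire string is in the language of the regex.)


|string| = 7; first = '0'; last = '0'

No, "0101100" does not match 0*1


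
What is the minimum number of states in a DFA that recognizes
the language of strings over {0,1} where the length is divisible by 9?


States track (length) mod 9.
Need 9 states: one per remainder 0..8; accept = remainder 0.

9


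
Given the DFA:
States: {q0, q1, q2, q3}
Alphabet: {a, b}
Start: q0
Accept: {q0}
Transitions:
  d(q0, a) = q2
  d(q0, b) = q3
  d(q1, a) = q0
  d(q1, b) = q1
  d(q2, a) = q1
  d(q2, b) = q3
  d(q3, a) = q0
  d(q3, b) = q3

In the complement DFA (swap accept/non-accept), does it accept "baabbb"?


Trace: q0 -> q3 -> q0 -> q2 -> q3 -> q3 -> q3
Final: q3
Original accept: {q0}
Complement: q3 is not in original accept

Yes, complement accepts (original rejects)


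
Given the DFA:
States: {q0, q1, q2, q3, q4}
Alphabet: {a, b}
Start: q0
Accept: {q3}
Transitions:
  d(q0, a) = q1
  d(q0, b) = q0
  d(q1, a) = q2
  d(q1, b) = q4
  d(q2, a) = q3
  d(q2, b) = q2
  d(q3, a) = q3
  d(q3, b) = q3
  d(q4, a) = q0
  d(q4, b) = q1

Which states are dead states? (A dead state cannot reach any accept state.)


Forward reachability from each state:
  q0 -> reaches accept state q3 (live)
  q1 -> reaches accept state q3 (live)
  q2 -> reaches accept state q3 (live)
  q3 -> reaches accept state q3 (live)
  q4 -> reaches accept state q3 (live)

None (all states can reach an accept state)


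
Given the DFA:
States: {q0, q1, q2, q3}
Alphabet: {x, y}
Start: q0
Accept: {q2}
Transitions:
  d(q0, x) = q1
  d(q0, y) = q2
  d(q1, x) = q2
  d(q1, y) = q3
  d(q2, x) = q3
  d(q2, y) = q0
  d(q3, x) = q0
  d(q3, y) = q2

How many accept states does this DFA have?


Accept states listed: {q2}
Counting: q2(1)

1


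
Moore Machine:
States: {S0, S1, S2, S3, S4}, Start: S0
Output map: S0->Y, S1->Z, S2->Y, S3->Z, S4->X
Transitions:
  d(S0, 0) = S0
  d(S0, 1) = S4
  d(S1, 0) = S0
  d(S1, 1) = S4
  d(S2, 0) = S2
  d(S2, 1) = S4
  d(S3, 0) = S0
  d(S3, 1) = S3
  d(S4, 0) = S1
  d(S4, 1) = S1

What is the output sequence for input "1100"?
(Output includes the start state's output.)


Start: S0 (output Y)
  --1--> S4 (output X)
  --1--> S1 (output Z)
  --0--> S0 (output Y)
  --0--> S0 (output Y)

"YXZYY"


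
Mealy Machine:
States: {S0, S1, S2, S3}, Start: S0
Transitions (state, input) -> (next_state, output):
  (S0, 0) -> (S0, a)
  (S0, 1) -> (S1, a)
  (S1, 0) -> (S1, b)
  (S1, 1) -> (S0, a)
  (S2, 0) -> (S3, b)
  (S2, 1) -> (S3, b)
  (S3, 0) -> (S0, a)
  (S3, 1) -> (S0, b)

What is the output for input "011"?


Step-by-step:
  (S0, 0) -> (S0, a)
  (S0, 1) -> (S1, a)
  (S1, 1) -> (S0, a)

"aaa"


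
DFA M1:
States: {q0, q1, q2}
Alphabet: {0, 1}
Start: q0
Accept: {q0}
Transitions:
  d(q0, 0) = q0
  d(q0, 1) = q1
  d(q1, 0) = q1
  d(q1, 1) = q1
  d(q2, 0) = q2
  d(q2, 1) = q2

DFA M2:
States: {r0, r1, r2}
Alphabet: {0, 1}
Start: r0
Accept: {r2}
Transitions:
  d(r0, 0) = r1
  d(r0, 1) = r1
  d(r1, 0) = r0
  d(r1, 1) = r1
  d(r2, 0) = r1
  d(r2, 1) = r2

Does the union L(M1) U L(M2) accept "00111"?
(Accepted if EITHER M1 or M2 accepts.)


M1: final=q1 accepted=False
M2: final=r1 accepted=False

No, union rejects (neither accepts)


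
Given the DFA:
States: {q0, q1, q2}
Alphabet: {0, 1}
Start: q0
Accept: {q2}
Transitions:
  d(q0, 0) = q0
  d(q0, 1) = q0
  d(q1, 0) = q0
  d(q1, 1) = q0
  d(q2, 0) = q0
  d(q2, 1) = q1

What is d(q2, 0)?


Looking up transition d(q2, 0)

q0


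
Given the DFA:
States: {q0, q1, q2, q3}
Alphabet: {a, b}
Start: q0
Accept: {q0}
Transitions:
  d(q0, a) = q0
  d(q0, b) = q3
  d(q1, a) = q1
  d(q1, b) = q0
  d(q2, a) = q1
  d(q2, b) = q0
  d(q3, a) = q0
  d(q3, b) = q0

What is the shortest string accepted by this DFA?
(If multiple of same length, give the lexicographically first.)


BFS by string length (lex-first path to each state shown):
  len 0: q0<-""
Found accept state at length 0.

"" (empty string)


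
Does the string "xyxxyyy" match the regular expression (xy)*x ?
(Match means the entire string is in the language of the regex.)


|string| = 7; first = 'x'; last = 'y'

No, "xyxxyyy" does not match (xy)*x


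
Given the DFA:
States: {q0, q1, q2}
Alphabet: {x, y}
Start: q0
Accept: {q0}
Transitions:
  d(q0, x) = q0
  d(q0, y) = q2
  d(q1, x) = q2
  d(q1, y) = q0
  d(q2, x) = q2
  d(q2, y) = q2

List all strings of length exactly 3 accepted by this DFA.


All strings of length 3: 8 total
Accepted: 1

"xxx"


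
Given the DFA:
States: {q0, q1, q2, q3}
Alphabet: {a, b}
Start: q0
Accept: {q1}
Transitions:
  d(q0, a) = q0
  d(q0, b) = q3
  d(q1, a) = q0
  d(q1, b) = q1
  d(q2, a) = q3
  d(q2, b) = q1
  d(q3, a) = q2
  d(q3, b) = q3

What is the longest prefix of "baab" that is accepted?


Run the DFA, marking each prefix where the state is accepting:
  "" -> q0 [reject]
  "b" -> q3 [reject]
  "ba" -> q2 [reject]
  "baa" -> q3 [reject]
  "baab" -> q3 [reject]

No prefix is accepted


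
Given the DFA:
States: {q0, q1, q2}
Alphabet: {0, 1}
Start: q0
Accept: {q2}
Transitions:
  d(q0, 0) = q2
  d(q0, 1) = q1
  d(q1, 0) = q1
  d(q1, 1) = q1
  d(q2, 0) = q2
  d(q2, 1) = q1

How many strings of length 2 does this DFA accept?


Enumerating all length-2 strings:
  "00" -> q2 [accept]
  "01" -> q1 [reject]
  "10" -> q1 [reject]
  "11" -> q1 [reject]

1 out of 4


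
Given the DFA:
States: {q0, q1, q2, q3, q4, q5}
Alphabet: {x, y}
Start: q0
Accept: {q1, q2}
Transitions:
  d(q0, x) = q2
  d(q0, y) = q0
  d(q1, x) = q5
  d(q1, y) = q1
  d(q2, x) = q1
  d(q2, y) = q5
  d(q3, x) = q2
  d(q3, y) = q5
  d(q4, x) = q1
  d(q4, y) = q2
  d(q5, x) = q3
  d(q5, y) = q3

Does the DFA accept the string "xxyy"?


Trace: q0 -> q2 -> q1 -> q1 -> q1
Final state: q1
Accept states: {q1, q2}

Yes, accepted (final state q1 is an accept state)


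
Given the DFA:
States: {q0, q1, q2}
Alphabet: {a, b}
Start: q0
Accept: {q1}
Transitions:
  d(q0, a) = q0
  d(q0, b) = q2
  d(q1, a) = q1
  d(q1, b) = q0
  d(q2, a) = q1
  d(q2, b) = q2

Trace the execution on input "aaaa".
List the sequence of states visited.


Input: aaaa
d(q0, a) = q0
d(q0, a) = q0
d(q0, a) = q0
d(q0, a) = q0


q0 -> q0 -> q0 -> q0 -> q0


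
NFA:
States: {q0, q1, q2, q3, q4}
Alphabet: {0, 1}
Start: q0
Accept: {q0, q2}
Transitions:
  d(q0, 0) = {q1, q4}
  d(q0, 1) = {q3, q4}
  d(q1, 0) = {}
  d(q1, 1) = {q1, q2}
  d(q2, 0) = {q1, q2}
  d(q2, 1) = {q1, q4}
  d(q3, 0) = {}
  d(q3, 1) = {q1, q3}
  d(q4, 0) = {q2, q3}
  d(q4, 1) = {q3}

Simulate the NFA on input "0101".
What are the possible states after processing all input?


Start: {q0}
  --0--> {q1, q4}
  --1--> {q1, q2, q3}
  --0--> {q1, q2}
  --1--> {q1, q2, q4}

{q1, q2, q4}


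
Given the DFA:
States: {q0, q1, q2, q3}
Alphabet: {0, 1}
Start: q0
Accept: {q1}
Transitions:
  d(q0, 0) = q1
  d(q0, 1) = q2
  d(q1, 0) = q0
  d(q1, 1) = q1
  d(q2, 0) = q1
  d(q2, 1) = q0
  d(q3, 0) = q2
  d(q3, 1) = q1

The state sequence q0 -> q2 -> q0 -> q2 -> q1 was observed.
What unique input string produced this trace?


Trace back each transition to find the symbol:
  q0 --[1]--> q2
  q2 --[1]--> q0
  q0 --[1]--> q2
  q2 --[0]--> q1

"1110"


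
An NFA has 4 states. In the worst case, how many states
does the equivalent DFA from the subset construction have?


Subset construction: one DFA state per subset of NFA states.
2^4 = 16

16


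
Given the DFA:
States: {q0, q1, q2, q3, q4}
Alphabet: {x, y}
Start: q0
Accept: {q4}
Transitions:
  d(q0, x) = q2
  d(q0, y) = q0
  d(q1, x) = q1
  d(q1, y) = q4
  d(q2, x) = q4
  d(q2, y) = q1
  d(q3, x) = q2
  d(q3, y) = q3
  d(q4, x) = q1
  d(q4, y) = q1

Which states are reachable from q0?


BFS from q0:
  layer 0: {q0}
  layer 1: {q2}
  layer 2: {q1, q4}

{q0, q1, q2, q4}


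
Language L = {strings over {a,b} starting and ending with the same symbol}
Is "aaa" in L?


first = 'a', last = 'a'

Yes, "aaa" is in L


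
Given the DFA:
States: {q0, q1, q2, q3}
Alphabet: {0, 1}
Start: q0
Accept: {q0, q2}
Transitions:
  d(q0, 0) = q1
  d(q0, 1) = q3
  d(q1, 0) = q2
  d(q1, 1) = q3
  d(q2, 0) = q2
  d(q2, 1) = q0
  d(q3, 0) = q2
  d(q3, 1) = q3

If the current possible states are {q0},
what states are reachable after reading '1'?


Apply transition on '1' from each current state:
  d(q0, 1) = q3

{q3}


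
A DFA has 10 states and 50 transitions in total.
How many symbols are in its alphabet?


Each state has exactly one transition per symbol.
|alphabet| = transitions / states = 50 / 10 = 5

5


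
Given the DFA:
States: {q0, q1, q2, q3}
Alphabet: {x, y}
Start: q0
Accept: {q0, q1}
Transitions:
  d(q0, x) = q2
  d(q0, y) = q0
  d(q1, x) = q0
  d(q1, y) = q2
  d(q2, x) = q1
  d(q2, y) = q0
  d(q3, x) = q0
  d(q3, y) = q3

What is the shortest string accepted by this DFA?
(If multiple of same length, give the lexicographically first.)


BFS by string length (lex-first path to each state shown):
  len 0: q0<-""
Found accept state at length 0.

"" (empty string)


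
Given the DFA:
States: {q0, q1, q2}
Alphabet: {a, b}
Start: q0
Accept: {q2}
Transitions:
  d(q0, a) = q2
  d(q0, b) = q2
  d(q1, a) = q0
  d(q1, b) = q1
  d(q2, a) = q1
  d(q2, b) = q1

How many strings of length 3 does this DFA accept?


Enumerating all length-3 strings:
  "aaa" -> q0 [reject]
  "aab" -> q1 [reject]
  "aba" -> q0 [reject]
  "abb" -> q1 [reject]
  "baa" -> q0 [reject]
  "bab" -> q1 [reject]
  "bba" -> q0 [reject]
  "bbb" -> q1 [reject]

0 out of 8


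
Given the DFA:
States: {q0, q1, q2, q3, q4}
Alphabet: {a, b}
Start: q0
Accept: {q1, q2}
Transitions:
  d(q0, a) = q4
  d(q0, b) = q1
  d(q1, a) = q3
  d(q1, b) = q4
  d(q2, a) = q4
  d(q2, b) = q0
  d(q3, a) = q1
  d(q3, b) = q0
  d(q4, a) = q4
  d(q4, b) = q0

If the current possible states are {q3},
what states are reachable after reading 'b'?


Apply transition on 'b' from each current state:
  d(q3, b) = q0

{q0}


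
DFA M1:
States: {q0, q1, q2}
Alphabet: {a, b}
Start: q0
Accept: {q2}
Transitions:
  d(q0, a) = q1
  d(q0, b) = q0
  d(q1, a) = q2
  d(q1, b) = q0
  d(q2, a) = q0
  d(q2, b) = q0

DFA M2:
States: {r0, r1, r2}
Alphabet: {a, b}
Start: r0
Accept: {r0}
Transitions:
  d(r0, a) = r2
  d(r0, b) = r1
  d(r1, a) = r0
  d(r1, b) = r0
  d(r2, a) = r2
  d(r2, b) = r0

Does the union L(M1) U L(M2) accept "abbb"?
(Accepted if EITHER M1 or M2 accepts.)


M1: final=q0 accepted=False
M2: final=r0 accepted=True

Yes, union accepts


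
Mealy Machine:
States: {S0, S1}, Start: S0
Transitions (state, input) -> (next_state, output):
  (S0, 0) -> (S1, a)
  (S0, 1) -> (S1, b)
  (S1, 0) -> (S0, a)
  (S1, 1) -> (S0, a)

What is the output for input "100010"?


Step-by-step:
  (S0, 1) -> (S1, b)
  (S1, 0) -> (S0, a)
  (S0, 0) -> (S1, a)
  (S1, 0) -> (S0, a)
  (S0, 1) -> (S1, b)
  (S1, 0) -> (S0, a)

"baaaba"


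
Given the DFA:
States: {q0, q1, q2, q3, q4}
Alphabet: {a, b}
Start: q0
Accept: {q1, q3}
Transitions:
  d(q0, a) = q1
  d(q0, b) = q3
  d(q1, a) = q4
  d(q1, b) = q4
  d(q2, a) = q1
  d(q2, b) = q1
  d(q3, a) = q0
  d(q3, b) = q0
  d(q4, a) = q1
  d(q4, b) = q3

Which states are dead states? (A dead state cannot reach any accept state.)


Forward reachability from each state:
  q0 -> reaches accept state q1 (live)
  q1 -> reaches accept state q1 (live)
  q2 -> reaches accept state q1 (live)
  q3 -> reaches accept state q1 (live)
  q4 -> reaches accept state q1 (live)

None (all states can reach an accept state)


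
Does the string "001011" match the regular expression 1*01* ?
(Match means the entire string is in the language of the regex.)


|string| = 6; first = '0'; last = '1'

No, "001011" does not match 1*01*


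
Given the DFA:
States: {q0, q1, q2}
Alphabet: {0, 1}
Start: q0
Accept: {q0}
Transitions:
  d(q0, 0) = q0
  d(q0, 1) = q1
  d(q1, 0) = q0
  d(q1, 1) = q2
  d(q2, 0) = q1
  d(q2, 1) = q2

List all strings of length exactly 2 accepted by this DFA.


All strings of length 2: 4 total
Accepted: 2

"00", "10"


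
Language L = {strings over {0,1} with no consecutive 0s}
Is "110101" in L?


'00' does not occur

Yes, "110101" is in L


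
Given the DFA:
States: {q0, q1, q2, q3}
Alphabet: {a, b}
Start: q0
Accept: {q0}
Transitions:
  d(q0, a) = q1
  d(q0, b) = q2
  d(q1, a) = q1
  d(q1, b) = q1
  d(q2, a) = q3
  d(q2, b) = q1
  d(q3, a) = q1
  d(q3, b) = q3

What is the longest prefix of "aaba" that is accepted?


Run the DFA, marking each prefix where the state is accepting:
  "" -> q0 [accept]
  "a" -> q1 [reject]
  "aa" -> q1 [reject]
  "aab" -> q1 [reject]
  "aaba" -> q1 [reject]

""


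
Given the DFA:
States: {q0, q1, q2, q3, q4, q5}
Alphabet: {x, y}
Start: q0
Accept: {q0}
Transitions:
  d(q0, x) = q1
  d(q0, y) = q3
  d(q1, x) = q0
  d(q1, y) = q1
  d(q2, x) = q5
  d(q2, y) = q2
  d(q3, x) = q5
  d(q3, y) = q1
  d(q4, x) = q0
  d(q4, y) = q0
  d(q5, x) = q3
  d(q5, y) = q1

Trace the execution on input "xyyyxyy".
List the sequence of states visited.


Input: xyyyxyy
d(q0, x) = q1
d(q1, y) = q1
d(q1, y) = q1
d(q1, y) = q1
d(q1, x) = q0
d(q0, y) = q3
d(q3, y) = q1


q0 -> q1 -> q1 -> q1 -> q1 -> q0 -> q3 -> q1


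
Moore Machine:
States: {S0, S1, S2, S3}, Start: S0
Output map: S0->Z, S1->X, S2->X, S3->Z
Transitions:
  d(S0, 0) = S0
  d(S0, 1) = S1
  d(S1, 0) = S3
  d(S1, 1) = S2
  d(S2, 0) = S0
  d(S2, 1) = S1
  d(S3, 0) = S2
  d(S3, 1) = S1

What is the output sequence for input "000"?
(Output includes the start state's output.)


Start: S0 (output Z)
  --0--> S0 (output Z)
  --0--> S0 (output Z)
  --0--> S0 (output Z)

"ZZZZ"


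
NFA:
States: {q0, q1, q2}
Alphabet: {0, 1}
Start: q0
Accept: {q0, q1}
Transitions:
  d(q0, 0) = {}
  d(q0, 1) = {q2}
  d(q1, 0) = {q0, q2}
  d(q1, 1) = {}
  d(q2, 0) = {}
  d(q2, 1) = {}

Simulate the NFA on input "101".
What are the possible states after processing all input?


Start: {q0}
  --1--> {q2}
  --0--> {}
  --1--> {}

{} (empty set, no valid transitions)


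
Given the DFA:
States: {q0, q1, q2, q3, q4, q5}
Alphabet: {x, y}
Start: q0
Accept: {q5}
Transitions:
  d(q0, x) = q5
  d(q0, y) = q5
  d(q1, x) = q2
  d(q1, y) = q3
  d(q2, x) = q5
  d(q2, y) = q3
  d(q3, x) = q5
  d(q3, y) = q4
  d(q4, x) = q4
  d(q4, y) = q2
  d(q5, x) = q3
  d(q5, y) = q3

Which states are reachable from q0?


BFS from q0:
  layer 0: {q0}
  layer 1: {q5}
  layer 2: {q3}
  layer 3: {q4}
  layer 4: {q2}

{q0, q2, q3, q4, q5}


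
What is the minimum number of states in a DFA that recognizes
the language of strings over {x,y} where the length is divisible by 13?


States track (length) mod 13.
Need 13 states: one per remainder 0..12; accept = remainder 0.

13


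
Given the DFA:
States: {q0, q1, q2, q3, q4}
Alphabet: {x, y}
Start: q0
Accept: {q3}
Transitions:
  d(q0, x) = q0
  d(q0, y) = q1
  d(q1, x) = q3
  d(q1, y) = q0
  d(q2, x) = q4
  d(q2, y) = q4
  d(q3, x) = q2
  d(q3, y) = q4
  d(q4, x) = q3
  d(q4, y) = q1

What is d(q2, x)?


Looking up transition d(q2, x)

q4


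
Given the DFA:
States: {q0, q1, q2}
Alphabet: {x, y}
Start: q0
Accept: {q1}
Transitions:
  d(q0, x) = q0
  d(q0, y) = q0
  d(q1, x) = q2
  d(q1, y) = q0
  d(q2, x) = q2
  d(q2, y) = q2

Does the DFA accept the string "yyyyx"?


Trace: q0 -> q0 -> q0 -> q0 -> q0 -> q0
Final state: q0
Accept states: {q1}

No, rejected (final state q0 is not an accept state)


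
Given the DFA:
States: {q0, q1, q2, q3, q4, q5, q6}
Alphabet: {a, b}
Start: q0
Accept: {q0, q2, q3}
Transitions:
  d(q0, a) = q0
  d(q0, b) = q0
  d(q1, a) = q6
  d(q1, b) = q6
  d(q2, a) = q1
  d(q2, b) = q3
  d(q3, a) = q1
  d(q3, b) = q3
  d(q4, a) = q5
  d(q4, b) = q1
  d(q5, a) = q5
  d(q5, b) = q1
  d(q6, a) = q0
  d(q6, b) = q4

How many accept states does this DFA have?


Accept states listed: {q0, q2, q3}
Counting: q0(1) q2(2) q3(3)

3


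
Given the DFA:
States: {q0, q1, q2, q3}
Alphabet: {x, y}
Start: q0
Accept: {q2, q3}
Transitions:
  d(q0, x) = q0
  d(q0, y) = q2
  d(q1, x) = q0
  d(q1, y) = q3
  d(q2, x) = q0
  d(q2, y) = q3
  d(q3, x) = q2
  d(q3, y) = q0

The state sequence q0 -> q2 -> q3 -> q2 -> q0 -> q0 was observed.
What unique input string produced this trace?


Trace back each transition to find the symbol:
  q0 --[y]--> q2
  q2 --[y]--> q3
  q3 --[x]--> q2
  q2 --[x]--> q0
  q0 --[x]--> q0

"yyxxx"


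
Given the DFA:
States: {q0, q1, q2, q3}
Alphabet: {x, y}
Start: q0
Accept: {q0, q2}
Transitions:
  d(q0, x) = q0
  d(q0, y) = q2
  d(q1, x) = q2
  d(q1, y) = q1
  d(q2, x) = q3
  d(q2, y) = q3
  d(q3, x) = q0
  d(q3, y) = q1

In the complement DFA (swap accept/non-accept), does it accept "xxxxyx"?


Trace: q0 -> q0 -> q0 -> q0 -> q0 -> q2 -> q3
Final: q3
Original accept: {q0, q2}
Complement: q3 is not in original accept

Yes, complement accepts (original rejects)


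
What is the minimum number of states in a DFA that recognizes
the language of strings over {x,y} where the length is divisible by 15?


States track (length) mod 15.
Need 15 states: one per remainder 0..14; accept = remainder 0.

15


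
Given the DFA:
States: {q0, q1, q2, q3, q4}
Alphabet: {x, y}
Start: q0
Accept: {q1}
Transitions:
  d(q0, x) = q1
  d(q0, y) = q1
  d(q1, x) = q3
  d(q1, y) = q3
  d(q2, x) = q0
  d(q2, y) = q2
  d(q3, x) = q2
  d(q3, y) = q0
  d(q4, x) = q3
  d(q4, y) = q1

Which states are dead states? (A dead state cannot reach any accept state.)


Forward reachability from each state:
  q0 -> reaches accept state q1 (live)
  q1 -> reaches accept state q1 (live)
  q2 -> reaches accept state q1 (live)
  q3 -> reaches accept state q1 (live)
  q4 -> reaches accept state q1 (live)

None (all states can reach an accept state)


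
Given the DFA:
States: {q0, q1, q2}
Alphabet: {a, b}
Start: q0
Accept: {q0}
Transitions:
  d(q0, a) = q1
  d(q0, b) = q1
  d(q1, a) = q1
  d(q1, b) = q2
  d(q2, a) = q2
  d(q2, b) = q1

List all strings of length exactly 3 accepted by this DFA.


All strings of length 3: 8 total
Accepted: 0

None


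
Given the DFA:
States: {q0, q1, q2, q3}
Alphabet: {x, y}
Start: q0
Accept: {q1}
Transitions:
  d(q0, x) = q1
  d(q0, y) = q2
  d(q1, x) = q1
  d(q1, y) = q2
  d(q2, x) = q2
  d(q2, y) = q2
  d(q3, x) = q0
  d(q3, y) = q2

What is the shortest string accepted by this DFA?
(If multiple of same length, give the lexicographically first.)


BFS by string length (lex-first path to each state shown):
  len 0: q0<-""
  len 1: q1<-"x", q2<-"y"
Found accept state at length 1.

"x"


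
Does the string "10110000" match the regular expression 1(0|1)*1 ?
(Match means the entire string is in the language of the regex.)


|string| = 8; first = '1'; last = '0'

No, "10110000" does not match 1(0|1)*1


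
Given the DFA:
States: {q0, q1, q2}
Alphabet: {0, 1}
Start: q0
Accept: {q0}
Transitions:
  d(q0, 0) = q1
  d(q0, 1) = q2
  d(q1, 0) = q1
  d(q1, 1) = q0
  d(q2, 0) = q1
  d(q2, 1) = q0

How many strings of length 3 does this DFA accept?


Enumerating all length-3 strings:
  "000" -> q1 [reject]
  "001" -> q0 [accept]
  "010" -> q1 [reject]
  "011" -> q2 [reject]
  "100" -> q1 [reject]
  "101" -> q0 [accept]
  "110" -> q1 [reject]
  "111" -> q2 [reject]

2 out of 8


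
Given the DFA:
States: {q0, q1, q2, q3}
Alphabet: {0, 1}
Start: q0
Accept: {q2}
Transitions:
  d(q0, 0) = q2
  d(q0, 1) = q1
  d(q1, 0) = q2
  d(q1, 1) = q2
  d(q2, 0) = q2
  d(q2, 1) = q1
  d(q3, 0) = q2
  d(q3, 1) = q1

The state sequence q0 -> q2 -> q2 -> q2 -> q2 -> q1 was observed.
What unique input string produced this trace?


Trace back each transition to find the symbol:
  q0 --[0]--> q2
  q2 --[0]--> q2
  q2 --[0]--> q2
  q2 --[0]--> q2
  q2 --[1]--> q1

"00001"


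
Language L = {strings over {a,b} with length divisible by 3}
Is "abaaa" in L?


length = 5; 5 mod 3 = 2

No, "abaaa" is not in L


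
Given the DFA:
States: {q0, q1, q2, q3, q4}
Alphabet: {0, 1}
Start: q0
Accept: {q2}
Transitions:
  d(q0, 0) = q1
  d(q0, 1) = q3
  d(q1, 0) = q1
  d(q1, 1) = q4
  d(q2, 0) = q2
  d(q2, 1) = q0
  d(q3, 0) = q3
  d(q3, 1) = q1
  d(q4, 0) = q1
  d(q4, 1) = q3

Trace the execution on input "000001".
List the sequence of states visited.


Input: 000001
d(q0, 0) = q1
d(q1, 0) = q1
d(q1, 0) = q1
d(q1, 0) = q1
d(q1, 0) = q1
d(q1, 1) = q4


q0 -> q1 -> q1 -> q1 -> q1 -> q1 -> q4


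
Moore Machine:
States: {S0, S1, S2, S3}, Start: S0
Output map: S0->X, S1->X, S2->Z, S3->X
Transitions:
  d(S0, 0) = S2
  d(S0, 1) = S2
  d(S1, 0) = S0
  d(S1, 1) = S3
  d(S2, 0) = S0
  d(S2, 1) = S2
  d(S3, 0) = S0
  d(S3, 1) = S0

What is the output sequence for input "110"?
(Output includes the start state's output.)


Start: S0 (output X)
  --1--> S2 (output Z)
  --1--> S2 (output Z)
  --0--> S0 (output X)

"XZZX"


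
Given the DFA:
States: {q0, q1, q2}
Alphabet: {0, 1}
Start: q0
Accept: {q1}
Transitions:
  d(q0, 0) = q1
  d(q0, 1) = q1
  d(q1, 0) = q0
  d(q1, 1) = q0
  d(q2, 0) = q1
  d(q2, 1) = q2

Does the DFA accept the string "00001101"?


Trace: q0 -> q1 -> q0 -> q1 -> q0 -> q1 -> q0 -> q1 -> q0
Final state: q0
Accept states: {q1}

No, rejected (final state q0 is not an accept state)


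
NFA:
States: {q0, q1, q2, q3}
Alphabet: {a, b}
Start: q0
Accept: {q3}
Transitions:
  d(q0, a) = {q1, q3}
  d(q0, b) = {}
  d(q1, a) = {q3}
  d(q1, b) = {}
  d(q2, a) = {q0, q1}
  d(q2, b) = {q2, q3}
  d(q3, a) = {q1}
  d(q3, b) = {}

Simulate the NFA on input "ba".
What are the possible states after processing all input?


Start: {q0}
  --b--> {}
  --a--> {}

{} (empty set, no valid transitions)


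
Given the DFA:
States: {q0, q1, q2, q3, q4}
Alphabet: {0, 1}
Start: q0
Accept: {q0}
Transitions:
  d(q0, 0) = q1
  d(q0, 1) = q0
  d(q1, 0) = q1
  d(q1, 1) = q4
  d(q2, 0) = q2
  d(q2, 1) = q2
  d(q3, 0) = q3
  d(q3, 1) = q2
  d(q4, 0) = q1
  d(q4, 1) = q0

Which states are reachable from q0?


BFS from q0:
  layer 0: {q0}
  layer 1: {q1}
  layer 2: {q4}

{q0, q1, q4}


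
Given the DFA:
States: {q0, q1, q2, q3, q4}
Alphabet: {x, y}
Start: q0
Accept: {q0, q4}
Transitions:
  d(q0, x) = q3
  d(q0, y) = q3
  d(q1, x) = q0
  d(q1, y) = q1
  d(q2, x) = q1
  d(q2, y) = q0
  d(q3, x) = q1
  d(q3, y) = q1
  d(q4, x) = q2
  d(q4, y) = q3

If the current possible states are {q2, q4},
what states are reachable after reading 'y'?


Apply transition on 'y' from each current state:
  d(q2, y) = q0
  d(q4, y) = q3

{q0, q3}


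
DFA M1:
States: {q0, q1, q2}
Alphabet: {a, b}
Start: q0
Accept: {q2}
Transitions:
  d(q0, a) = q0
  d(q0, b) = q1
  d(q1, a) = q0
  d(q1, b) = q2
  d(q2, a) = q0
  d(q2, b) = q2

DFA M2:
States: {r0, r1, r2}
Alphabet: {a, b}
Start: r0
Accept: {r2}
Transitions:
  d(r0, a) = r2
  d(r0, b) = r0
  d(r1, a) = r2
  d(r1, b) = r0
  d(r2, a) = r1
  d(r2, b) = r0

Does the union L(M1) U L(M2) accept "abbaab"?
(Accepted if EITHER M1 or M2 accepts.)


M1: final=q1 accepted=False
M2: final=r0 accepted=False

No, union rejects (neither accepts)


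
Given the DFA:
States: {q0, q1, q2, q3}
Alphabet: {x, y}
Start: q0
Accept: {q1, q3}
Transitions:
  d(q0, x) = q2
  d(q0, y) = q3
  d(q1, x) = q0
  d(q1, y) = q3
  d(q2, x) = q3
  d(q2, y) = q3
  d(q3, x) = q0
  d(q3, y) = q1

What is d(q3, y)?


Looking up transition d(q3, y)

q1


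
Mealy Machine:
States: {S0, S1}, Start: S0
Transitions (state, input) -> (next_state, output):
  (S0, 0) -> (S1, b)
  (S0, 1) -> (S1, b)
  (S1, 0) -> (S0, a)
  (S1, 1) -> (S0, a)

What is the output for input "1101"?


Step-by-step:
  (S0, 1) -> (S1, b)
  (S1, 1) -> (S0, a)
  (S0, 0) -> (S1, b)
  (S1, 1) -> (S0, a)

"baba"


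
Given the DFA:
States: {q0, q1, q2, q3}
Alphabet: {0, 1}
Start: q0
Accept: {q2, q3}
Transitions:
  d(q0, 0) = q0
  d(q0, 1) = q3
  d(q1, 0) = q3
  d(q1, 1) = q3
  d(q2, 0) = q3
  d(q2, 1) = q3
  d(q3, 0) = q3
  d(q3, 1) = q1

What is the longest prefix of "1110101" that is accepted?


Run the DFA, marking each prefix where the state is accepting:
  "" -> q0 [reject]
  "1" -> q3 [accept]
  "11" -> q1 [reject]
  "111" -> q3 [accept]
  "1110" -> q3 [accept]
  "11101" -> q1 [reject]
  "111010" -> q3 [accept]
  "1110101" -> q1 [reject]

"111010"


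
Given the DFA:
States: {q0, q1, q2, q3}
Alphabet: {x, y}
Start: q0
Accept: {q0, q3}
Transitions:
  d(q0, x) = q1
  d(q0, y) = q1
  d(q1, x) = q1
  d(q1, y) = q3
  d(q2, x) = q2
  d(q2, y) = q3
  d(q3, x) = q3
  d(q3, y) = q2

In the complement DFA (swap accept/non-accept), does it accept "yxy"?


Trace: q0 -> q1 -> q1 -> q3
Final: q3
Original accept: {q0, q3}
Complement: q3 is in original accept

No, complement rejects (original accepts)


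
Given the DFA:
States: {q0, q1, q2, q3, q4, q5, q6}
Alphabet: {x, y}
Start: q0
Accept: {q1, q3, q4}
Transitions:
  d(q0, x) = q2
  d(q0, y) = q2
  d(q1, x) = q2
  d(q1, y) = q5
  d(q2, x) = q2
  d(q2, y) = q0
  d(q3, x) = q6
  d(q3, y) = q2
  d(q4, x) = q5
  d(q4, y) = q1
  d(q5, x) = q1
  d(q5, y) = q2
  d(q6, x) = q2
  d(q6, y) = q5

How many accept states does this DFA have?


Accept states listed: {q1, q3, q4}
Counting: q1(1) q3(2) q4(3)

3


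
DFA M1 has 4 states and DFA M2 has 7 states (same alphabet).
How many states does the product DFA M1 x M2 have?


Product construction pairs every M1 state with every M2 state.
4 * 7 = 28

28


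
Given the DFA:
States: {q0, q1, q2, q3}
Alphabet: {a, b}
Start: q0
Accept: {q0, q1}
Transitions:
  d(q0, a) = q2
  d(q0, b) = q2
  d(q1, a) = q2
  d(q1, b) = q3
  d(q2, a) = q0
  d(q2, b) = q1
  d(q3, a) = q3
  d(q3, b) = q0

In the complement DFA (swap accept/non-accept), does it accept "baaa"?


Trace: q0 -> q2 -> q0 -> q2 -> q0
Final: q0
Original accept: {q0, q1}
Complement: q0 is in original accept

No, complement rejects (original accepts)


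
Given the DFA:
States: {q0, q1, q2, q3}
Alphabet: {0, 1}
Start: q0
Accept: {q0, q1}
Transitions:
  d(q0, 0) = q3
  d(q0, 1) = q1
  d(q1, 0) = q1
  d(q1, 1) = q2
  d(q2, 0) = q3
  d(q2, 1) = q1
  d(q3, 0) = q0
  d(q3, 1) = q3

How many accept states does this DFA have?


Accept states listed: {q0, q1}
Counting: q0(1) q1(2)

2


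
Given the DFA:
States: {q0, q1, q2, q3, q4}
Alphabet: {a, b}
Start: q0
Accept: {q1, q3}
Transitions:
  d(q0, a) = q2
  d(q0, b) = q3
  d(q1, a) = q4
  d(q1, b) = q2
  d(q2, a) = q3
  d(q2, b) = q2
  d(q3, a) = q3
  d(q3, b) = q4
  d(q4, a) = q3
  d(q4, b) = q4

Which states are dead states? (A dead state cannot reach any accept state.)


Forward reachability from each state:
  q0 -> reaches accept state q3 (live)
  q1 -> reaches accept state q1 (live)
  q2 -> reaches accept state q3 (live)
  q3 -> reaches accept state q3 (live)
  q4 -> reaches accept state q3 (live)

None (all states can reach an accept state)


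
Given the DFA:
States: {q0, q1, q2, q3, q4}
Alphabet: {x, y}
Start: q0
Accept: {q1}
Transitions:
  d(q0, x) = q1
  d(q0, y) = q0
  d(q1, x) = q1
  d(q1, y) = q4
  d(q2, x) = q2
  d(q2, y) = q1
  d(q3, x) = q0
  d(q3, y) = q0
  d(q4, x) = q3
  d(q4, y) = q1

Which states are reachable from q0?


BFS from q0:
  layer 0: {q0}
  layer 1: {q1}
  layer 2: {q4}
  layer 3: {q3}

{q0, q1, q3, q4}


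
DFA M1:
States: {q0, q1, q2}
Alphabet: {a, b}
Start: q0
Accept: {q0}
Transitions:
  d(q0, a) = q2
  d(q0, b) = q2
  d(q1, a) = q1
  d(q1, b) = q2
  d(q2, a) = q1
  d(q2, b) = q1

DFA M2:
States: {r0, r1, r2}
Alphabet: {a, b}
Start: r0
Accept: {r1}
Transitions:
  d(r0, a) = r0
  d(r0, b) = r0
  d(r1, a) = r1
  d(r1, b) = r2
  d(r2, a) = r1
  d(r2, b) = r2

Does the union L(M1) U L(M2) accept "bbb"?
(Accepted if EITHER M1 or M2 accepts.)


M1: final=q2 accepted=False
M2: final=r0 accepted=False

No, union rejects (neither accepts)


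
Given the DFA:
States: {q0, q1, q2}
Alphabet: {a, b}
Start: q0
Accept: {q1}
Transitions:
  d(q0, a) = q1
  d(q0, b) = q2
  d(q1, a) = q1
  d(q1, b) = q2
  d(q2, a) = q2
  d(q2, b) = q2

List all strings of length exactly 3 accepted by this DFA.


All strings of length 3: 8 total
Accepted: 1

"aaa"


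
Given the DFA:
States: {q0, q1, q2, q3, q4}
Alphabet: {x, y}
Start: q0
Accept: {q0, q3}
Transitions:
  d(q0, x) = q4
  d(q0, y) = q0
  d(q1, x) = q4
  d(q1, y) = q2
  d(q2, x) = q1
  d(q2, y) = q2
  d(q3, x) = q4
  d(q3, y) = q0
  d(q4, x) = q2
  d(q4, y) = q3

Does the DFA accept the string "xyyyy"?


Trace: q0 -> q4 -> q3 -> q0 -> q0 -> q0
Final state: q0
Accept states: {q0, q3}

Yes, accepted (final state q0 is an accept state)


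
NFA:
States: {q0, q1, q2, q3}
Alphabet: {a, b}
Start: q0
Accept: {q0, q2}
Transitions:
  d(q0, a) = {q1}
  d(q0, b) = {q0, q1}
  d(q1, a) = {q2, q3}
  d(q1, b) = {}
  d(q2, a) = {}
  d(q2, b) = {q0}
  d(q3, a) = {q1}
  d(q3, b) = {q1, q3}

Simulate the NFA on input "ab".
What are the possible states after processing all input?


Start: {q0}
  --a--> {q1}
  --b--> {}

{} (empty set, no valid transitions)


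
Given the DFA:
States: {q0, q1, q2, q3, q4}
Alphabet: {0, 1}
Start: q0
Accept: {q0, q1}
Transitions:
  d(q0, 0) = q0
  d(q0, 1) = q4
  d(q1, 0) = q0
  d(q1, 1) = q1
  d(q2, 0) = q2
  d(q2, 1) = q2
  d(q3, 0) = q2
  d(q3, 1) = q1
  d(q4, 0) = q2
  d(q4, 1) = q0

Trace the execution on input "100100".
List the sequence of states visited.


Input: 100100
d(q0, 1) = q4
d(q4, 0) = q2
d(q2, 0) = q2
d(q2, 1) = q2
d(q2, 0) = q2
d(q2, 0) = q2


q0 -> q4 -> q2 -> q2 -> q2 -> q2 -> q2


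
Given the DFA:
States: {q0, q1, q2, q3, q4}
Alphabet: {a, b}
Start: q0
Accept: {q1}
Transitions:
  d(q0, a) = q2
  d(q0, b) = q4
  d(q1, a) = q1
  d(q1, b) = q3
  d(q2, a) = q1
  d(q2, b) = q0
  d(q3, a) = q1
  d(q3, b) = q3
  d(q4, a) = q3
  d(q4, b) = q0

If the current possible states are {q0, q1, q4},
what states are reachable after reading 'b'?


Apply transition on 'b' from each current state:
  d(q0, b) = q4
  d(q1, b) = q3
  d(q4, b) = q0

{q0, q3, q4}


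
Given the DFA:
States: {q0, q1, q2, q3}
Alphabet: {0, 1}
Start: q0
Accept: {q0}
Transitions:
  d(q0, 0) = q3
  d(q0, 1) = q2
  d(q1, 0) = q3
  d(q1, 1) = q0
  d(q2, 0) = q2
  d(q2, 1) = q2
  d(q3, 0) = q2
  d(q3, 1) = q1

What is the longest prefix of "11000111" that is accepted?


Run the DFA, marking each prefix where the state is accepting:
  "" -> q0 [accept]
  "1" -> q2 [reject]
  "11" -> q2 [reject]
  "110" -> q2 [reject]
  "1100" -> q2 [reject]
  "11000" -> q2 [reject]
  "110001" -> q2 [reject]
  "1100011" -> q2 [reject]
  "11000111" -> q2 [reject]

""
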